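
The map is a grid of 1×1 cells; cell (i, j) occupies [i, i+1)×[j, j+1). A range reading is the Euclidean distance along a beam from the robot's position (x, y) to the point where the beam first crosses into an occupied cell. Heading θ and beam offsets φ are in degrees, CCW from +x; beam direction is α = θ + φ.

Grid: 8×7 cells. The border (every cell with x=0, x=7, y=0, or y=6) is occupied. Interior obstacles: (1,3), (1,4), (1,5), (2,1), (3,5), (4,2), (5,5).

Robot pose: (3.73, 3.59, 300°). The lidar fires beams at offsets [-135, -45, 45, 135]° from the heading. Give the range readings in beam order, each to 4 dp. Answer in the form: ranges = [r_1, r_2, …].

ranges = [1.7910, 2.6814, 3.3854, 2.4950]

beam 1: φ=-135°, α=165°
  direction (-0.9659, 0.2588); cell (3,3); t to first gridline: x 0.7558, y 1.5841 (then +1.0353 / +3.8637)
    (2,3) via x @ 0.7558
    (2,4) via y @ 1.5841
    (1,4) via x @ 1.7910  # hit
  → r_1 = 1.7910
beam 2: φ=-45°, α=255°
  direction (-0.2588, -0.9659); cell (3,3); t to first gridline: x 2.8205, y 0.6108 (then +3.8637 / +1.0353)
    (3,2) via y @ 0.6108
    (3,1) via y @ 1.6461
    (3,0) via y @ 2.6814  # hit
  → r_2 = 2.6814
beam 3: φ=45°, α=345°
  direction (0.9659, -0.2588); cell (3,3); t to first gridline: x 0.2795, y 2.2796 (then +1.0353 / +3.8637)
    (4,3) via x @ 0.2795
    (5,3) via x @ 1.3148
    (5,2) via y @ 2.2796
    (6,2) via x @ 2.3501
    (7,2) via x @ 3.3854  # hit
  → r_3 = 3.3854
beam 4: φ=135°, α=75°
  direction (0.2588, 0.9659); cell (3,3); t to first gridline: x 1.0432, y 0.4245 (then +3.8637 / +1.0353)
    (3,4) via y @ 0.4245
    (4,4) via x @ 1.0432
    (4,5) via y @ 1.4597
    (4,6) via y @ 2.4950  # hit
  → r_4 = 2.4950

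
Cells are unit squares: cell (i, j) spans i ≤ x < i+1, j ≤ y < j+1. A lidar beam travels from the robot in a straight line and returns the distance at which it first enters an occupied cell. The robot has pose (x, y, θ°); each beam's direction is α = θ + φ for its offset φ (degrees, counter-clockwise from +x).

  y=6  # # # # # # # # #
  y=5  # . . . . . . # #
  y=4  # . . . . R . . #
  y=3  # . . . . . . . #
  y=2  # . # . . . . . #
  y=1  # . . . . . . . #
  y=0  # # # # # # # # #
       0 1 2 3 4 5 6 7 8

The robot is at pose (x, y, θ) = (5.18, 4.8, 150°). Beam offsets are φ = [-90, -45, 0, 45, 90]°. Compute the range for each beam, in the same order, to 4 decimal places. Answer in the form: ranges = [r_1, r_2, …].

beam 1: φ=-90°, α=60°
  direction (0.5000, 0.8660); cell (5,4); t to first gridline: x 1.6400, y 0.2309 (then +2.0000 / +1.1547)
    (5,5) via y @ 0.2309
    (5,6) via y @ 1.3856  # hit
  → r_1 = 1.3856
beam 2: φ=-45°, α=105°
  direction (-0.2588, 0.9659); cell (5,4); t to first gridline: x 0.6955, y 0.2071 (then +3.8637 / +1.0353)
    (5,5) via y @ 0.2071
    (4,5) via x @ 0.6955
    (4,6) via y @ 1.2423  # hit
  → r_2 = 1.2423
beam 3: φ=0°, α=150°
  direction (-0.8660, 0.5000); cell (5,4); t to first gridline: x 0.2078, y 0.4000 (then +1.1547 / +2.0000)
    (4,4) via x @ 0.2078
    (4,5) via y @ 0.4000
    (3,5) via x @ 1.3625
    (3,6) via y @ 2.4000  # hit
  → r_3 = 2.4000
beam 4: φ=45°, α=195°
  direction (-0.9659, -0.2588); cell (5,4); t to first gridline: x 0.1863, y 3.0910 (then +1.0353 / +3.8637)
    (4,4) via x @ 0.1863
    (3,4) via x @ 1.2216
    (2,4) via x @ 2.2569
    (2,3) via y @ 3.0910
    (1,3) via x @ 3.2922
    (0,3) via x @ 4.3275  # hit
  → r_4 = 4.3275
beam 5: φ=90°, α=240°
  direction (-0.5000, -0.8660); cell (5,4); t to first gridline: x 0.3600, y 0.9238 (then +2.0000 / +1.1547)
    (4,4) via x @ 0.3600
    (4,3) via y @ 0.9238
    (4,2) via y @ 2.0785
    (3,2) via x @ 2.3600
    (3,1) via y @ 3.2332
    (2,1) via x @ 4.3600
    (2,0) via y @ 4.3879  # hit
  → r_5 = 4.3879

ranges = [1.3856, 1.2423, 2.4000, 4.3275, 4.3879]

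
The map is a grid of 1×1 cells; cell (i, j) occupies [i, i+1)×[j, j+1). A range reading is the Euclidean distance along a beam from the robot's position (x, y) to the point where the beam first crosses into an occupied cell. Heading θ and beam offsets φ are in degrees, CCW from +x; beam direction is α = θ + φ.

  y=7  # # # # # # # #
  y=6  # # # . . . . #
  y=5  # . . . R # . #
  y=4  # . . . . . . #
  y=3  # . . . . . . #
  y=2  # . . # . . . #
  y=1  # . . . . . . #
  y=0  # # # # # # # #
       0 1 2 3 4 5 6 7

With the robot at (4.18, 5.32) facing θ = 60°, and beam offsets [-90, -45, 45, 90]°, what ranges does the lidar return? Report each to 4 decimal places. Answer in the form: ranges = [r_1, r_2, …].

beam 1: φ=-90°, α=330°
  cosα=0.8660 sinα=-0.5000 | (4,5) | tMaxX 0.9469 tMaxY 0.6400 | tΔX 1.1547 tΔY 2.0000
    t=0.6400 [y] (4,4)
    t=0.9469 [x] (5,4)
    t=2.1016 [x] (6,4)
    t=2.6400 [y] (6,3)
    t=3.2563 [x] (7,3) — stop
  → r_1 = 3.2563
beam 2: φ=-45°, α=15°
  cosα=0.9659 sinα=0.2588 | (4,5) | tMaxX 0.8489 tMaxY 2.6273 | tΔX 1.0353 tΔY 3.8637
    t=0.8489 [x] (5,5) — stop
  → r_2 = 0.8489
beam 3: φ=45°, α=105°
  cosα=-0.2588 sinα=0.9659 | (4,5) | tMaxX 0.6955 tMaxY 0.7040 | tΔX 3.8637 tΔY 1.0353
    t=0.6955 [x] (3,5)
    t=0.7040 [y] (3,6)
    t=1.7393 [y] (3,7) — stop
  → r_3 = 1.7393
beam 4: φ=90°, α=150°
  cosα=-0.8660 sinα=0.5000 | (4,5) | tMaxX 0.2078 tMaxY 1.3600 | tΔX 1.1547 tΔY 2.0000
    t=0.2078 [x] (3,5)
    t=1.3600 [y] (3,6)
    t=1.3625 [x] (2,6) — stop
  → r_4 = 1.3625

ranges = [3.2563, 0.8489, 1.7393, 1.3625]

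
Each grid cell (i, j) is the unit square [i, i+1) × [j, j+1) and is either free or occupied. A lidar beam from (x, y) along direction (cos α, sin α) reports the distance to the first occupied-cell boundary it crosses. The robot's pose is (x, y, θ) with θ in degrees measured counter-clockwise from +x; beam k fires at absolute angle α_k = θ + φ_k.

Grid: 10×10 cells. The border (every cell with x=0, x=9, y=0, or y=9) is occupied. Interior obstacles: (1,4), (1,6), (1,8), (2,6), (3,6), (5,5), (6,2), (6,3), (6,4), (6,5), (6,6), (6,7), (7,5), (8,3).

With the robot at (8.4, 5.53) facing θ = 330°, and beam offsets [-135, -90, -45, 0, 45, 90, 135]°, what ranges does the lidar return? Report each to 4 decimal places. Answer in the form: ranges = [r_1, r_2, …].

beam 1: φ=-135°, α=195°
  direction (-0.9659, -0.2588); cell (8,5); t to first gridline: x 0.4141, y 2.0478 (then +1.0353 / +3.8637)
    (7,5) via x @ 0.4141  # hit
  → r_1 = 0.4141
beam 2: φ=-90°, α=240°
  direction (-0.5000, -0.8660); cell (8,5); t to first gridline: x 0.8000, y 0.6120 (then +2.0000 / +1.1547)
    (8,4) via y @ 0.6120
    (7,4) via x @ 0.8000
    (7,3) via y @ 1.7667
    (6,3) via x @ 2.8000  # hit
  → r_2 = 2.8000
beam 3: φ=-45°, α=285°
  direction (0.2588, -0.9659); cell (8,5); t to first gridline: x 2.3182, y 0.5487 (then +3.8637 / +1.0353)
    (8,4) via y @ 0.5487
    (8,3) via y @ 1.5840  # hit
  → r_3 = 1.5840
beam 4: φ=0°, α=330°
  direction (0.8660, -0.5000); cell (8,5); t to first gridline: x 0.6928, y 1.0600 (then +1.1547 / +2.0000)
    (9,5) via x @ 0.6928  # hit
  → r_4 = 0.6928
beam 5: φ=45°, α=15°
  direction (0.9659, 0.2588); cell (8,5); t to first gridline: x 0.6212, y 1.8159 (then +1.0353 / +3.8637)
    (9,5) via x @ 0.6212  # hit
  → r_5 = 0.6212
beam 6: φ=90°, α=60°
  direction (0.5000, 0.8660); cell (8,5); t to first gridline: x 1.2000, y 0.5427 (then +2.0000 / +1.1547)
    (8,6) via y @ 0.5427
    (9,6) via x @ 1.2000  # hit
  → r_6 = 1.2000
beam 7: φ=135°, α=105°
  direction (-0.2588, 0.9659); cell (8,5); t to first gridline: x 1.5455, y 0.4866 (then +3.8637 / +1.0353)
    (8,6) via y @ 0.4866
    (8,7) via y @ 1.5219
    (7,7) via x @ 1.5455
    (7,8) via y @ 2.5571
    (7,9) via y @ 3.5924  # hit
  → r_7 = 3.5924

ranges = [0.4141, 2.8000, 1.5840, 0.6928, 0.6212, 1.2000, 3.5924]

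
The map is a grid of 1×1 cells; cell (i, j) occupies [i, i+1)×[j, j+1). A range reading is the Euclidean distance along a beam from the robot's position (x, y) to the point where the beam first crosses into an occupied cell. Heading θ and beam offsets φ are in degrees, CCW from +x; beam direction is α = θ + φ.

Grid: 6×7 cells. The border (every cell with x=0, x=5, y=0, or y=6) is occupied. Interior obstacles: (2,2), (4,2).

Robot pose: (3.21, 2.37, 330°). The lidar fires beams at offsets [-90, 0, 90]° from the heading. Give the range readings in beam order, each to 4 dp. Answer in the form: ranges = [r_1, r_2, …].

beam 1: φ=-90°, α=240°
  direction (-0.5000, -0.8660); cell (3,2); t to first gridline: x 0.4200, y 0.4272 (then +2.0000 / +1.1547)
    (2,2) via x @ 0.4200  # hit
  → r_1 = 0.4200
beam 2: φ=0°, α=330°
  direction (0.8660, -0.5000); cell (3,2); t to first gridline: x 0.9122, y 0.7400 (then +1.1547 / +2.0000)
    (3,1) via y @ 0.7400
    (4,1) via x @ 0.9122
    (5,1) via x @ 2.0669  # hit
  → r_2 = 2.0669
beam 3: φ=90°, α=60°
  direction (0.5000, 0.8660); cell (3,2); t to first gridline: x 1.5800, y 0.7275 (then +2.0000 / +1.1547)
    (3,3) via y @ 0.7275
    (4,3) via x @ 1.5800
    (4,4) via y @ 1.8822
    (4,5) via y @ 3.0369
    (5,5) via x @ 3.5800  # hit
  → r_3 = 3.5800

ranges = [0.4200, 2.0669, 3.5800]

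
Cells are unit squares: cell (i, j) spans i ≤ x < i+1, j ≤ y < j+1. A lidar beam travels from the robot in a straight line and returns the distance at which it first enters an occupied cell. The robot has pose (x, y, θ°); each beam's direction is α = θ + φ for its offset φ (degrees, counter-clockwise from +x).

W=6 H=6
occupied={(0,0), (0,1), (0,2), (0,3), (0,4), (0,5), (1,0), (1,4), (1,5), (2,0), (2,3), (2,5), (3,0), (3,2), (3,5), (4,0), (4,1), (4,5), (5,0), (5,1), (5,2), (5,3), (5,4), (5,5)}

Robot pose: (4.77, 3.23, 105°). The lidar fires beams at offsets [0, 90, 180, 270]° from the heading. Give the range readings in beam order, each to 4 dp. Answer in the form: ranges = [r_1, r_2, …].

beam 1: φ=0°, α=105°
  cosα=-0.2588 sinα=0.9659 | (4,3) | tMaxX 2.9751 tMaxY 0.7972 | tΔX 3.8637 tΔY 1.0353
    t=0.7972 [y] (4,4)
    t=1.8324 [y] (4,5) — stop
  → r_1 = 1.8324
beam 2: φ=90°, α=195°
  cosα=-0.9659 sinα=-0.2588 | (4,3) | tMaxX 0.7972 tMaxY 0.8887 | tΔX 1.0353 tΔY 3.8637
    t=0.7972 [x] (3,3)
    t=0.8887 [y] (3,2) — stop
  → r_2 = 0.8887
beam 3: φ=180°, α=285°
  cosα=0.2588 sinα=-0.9659 | (4,3) | tMaxX 0.8887 tMaxY 0.2381 | tΔX 3.8637 tΔY 1.0353
    t=0.2381 [y] (4,2)
    t=0.8887 [x] (5,2) — stop
  → r_3 = 0.8887
beam 4: φ=270°, α=15°
  cosα=0.9659 sinα=0.2588 | (4,3) | tMaxX 0.2381 tMaxY 2.9751 | tΔX 1.0353 tΔY 3.8637
    t=0.2381 [x] (5,3) — stop
  → r_4 = 0.2381

ranges = [1.8324, 0.8887, 0.8887, 0.2381]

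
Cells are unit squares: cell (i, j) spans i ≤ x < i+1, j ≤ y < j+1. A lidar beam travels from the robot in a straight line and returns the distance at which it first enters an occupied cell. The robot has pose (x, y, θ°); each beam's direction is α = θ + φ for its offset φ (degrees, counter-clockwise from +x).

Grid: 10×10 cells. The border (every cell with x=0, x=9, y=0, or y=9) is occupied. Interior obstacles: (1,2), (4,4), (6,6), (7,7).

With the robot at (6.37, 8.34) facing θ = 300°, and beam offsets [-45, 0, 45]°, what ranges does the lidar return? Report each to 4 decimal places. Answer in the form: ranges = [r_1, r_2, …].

ranges = [1.3873, 1.2600, 1.3137]

beam 1: φ=-45°, α=255°
  cosα=-0.2588 sinα=-0.9659 | (6,8) | tMaxX 1.4296 tMaxY 0.3520 | tΔX 3.8637 tΔY 1.0353
    t=0.3520 [y] (6,7)
    t=1.3873 [y] (6,6) — stop
  → r_1 = 1.3873
beam 2: φ=0°, α=300°
  cosα=0.5000 sinα=-0.8660 | (6,8) | tMaxX 1.2600 tMaxY 0.3926 | tΔX 2.0000 tΔY 1.1547
    t=0.3926 [y] (6,7)
    t=1.2600 [x] (7,7) — stop
  → r_2 = 1.2600
beam 3: φ=45°, α=345°
  cosα=0.9659 sinα=-0.2588 | (6,8) | tMaxX 0.6522 tMaxY 1.3137 | tΔX 1.0353 tΔY 3.8637
    t=0.6522 [x] (7,8)
    t=1.3137 [y] (7,7) — stop
  → r_3 = 1.3137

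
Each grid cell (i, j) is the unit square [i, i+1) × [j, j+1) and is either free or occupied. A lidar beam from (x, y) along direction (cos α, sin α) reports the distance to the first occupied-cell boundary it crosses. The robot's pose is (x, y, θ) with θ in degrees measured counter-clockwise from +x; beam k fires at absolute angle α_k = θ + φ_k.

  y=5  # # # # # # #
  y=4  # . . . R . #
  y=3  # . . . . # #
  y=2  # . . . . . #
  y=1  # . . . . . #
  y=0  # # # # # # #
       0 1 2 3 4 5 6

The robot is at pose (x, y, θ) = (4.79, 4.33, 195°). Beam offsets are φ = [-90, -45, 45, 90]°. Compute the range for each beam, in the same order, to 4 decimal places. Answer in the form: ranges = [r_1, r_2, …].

beam 1: φ=-90°, α=105°
  d=(-0.2588,0.9659)  start (4,4)  tX=3.0523 tY=0.6936  stride 1/|dx|=3.8637 1/|dy|=1.0353
    cross y-line → (4,5), t=0.6936 (wall)
  → r_1 = 0.6936
beam 2: φ=-45°, α=150°
  d=(-0.8660,0.5000)  start (4,4)  tX=0.9122 tY=1.3400  stride 1/|dx|=1.1547 1/|dy|=2.0000
    cross x-line → (3,4), t=0.9122
    cross y-line → (3,5), t=1.3400 (wall)
  → r_2 = 1.3400
beam 3: φ=45°, α=240°
  d=(-0.5000,-0.8660)  start (4,4)  tX=1.5800 tY=0.3811  stride 1/|dx|=2.0000 1/|dy|=1.1547
    cross y-line → (4,3), t=0.3811
    cross y-line → (4,2), t=1.5358
    cross x-line → (3,2), t=1.5800
    cross y-line → (3,1), t=2.6905
    cross x-line → (2,1), t=3.5800
    cross y-line → (2,0), t=3.8452 (wall)
  → r_3 = 3.8452
beam 4: φ=90°, α=285°
  d=(0.2588,-0.9659)  start (4,4)  tX=0.8114 tY=0.3416  stride 1/|dx|=3.8637 1/|dy|=1.0353
    cross y-line → (4,3), t=0.3416
    cross x-line → (5,3), t=0.8114 (wall)
  → r_4 = 0.8114

ranges = [0.6936, 1.3400, 3.8452, 0.8114]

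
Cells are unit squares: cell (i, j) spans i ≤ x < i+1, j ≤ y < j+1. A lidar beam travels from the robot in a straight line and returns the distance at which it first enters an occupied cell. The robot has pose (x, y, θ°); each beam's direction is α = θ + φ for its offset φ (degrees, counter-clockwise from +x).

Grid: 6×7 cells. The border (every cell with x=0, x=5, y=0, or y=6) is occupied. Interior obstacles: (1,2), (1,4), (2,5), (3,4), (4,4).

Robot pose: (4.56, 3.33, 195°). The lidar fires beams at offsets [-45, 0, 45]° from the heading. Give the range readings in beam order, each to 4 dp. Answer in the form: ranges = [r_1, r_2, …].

beam 1: φ=-45°, α=150°
  dir = (cos 150°, sin 150°) = (-0.8660, 0.5000); from cell (4,3)
  next x-line at t=0.6466, next y-line at t=1.3400; Δt_x=1.1547, Δt_y=2.0000
    x: enter (3,3) at t=0.6466
    y: enter (3,4) at t=1.3400 ← occupied
  → r_1 = 1.3400
beam 2: φ=0°, α=195°
  dir = (cos 195°, sin 195°) = (-0.9659, -0.2588); from cell (4,3)
  next x-line at t=0.5798, next y-line at t=1.2750; Δt_x=1.0353, Δt_y=3.8637
    x: enter (3,3) at t=0.5798
    y: enter (3,2) at t=1.2750
    x: enter (2,2) at t=1.6150
    x: enter (1,2) at t=2.6503 ← occupied
  → r_2 = 2.6503
beam 3: φ=45°, α=240°
  dir = (cos 240°, sin 240°) = (-0.5000, -0.8660); from cell (4,3)
  next x-line at t=1.1200, next y-line at t=0.3811; Δt_x=2.0000, Δt_y=1.1547
    y: enter (4,2) at t=0.3811
    x: enter (3,2) at t=1.1200
    y: enter (3,1) at t=1.5358
    y: enter (3,0) at t=2.6905 ← occupied
  → r_3 = 2.6905

ranges = [1.3400, 2.6503, 2.6905]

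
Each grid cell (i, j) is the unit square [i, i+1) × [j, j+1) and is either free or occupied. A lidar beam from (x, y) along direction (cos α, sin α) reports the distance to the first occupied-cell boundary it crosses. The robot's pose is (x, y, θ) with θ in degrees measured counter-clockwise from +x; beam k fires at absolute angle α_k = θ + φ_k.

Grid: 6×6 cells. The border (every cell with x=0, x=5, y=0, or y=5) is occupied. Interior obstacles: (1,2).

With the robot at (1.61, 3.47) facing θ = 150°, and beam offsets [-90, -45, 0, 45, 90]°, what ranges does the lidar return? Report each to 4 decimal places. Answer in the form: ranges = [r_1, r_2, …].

ranges = [1.7667, 1.5840, 0.7044, 0.6315, 0.5427]

beam 1: φ=-90°, α=60°
  dir = (cos 60°, sin 60°) = (0.5000, 0.8660); from cell (1,3)
  next x-line at t=0.7800, next y-line at t=0.6120; Δt_x=2.0000, Δt_y=1.1547
    y: enter (1,4) at t=0.6120
    x: enter (2,4) at t=0.7800
    y: enter (2,5) at t=1.7667 ← occupied
  → r_1 = 1.7667
beam 2: φ=-45°, α=105°
  dir = (cos 105°, sin 105°) = (-0.2588, 0.9659); from cell (1,3)
  next x-line at t=2.3569, next y-line at t=0.5487; Δt_x=3.8637, Δt_y=1.0353
    y: enter (1,4) at t=0.5487
    y: enter (1,5) at t=1.5840 ← occupied
  → r_2 = 1.5840
beam 3: φ=0°, α=150°
  dir = (cos 150°, sin 150°) = (-0.8660, 0.5000); from cell (1,3)
  next x-line at t=0.7044, next y-line at t=1.0600; Δt_x=1.1547, Δt_y=2.0000
    x: enter (0,3) at t=0.7044 ← occupied
  → r_3 = 0.7044
beam 4: φ=45°, α=195°
  dir = (cos 195°, sin 195°) = (-0.9659, -0.2588); from cell (1,3)
  next x-line at t=0.6315, next y-line at t=1.8159; Δt_x=1.0353, Δt_y=3.8637
    x: enter (0,3) at t=0.6315 ← occupied
  → r_4 = 0.6315
beam 5: φ=90°, α=240°
  dir = (cos 240°, sin 240°) = (-0.5000, -0.8660); from cell (1,3)
  next x-line at t=1.2200, next y-line at t=0.5427; Δt_x=2.0000, Δt_y=1.1547
    y: enter (1,2) at t=0.5427 ← occupied
  → r_5 = 0.5427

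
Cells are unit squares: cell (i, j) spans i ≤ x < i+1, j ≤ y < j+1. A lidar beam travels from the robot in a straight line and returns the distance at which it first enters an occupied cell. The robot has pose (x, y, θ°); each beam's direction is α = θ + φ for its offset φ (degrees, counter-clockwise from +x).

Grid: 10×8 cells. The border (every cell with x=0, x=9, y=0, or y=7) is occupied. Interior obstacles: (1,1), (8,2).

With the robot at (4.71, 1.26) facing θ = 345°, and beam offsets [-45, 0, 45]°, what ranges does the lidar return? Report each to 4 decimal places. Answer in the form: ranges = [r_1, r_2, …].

beam 1: φ=-45°, α=300°
  dir = (cos 300°, sin 300°) = (0.5000, -0.8660); from cell (4,1)
  next x-line at t=0.5800, next y-line at t=0.3002; Δt_x=2.0000, Δt_y=1.1547
    y: enter (4,0) at t=0.3002 ← occupied
  → r_1 = 0.3002
beam 2: φ=0°, α=345°
  dir = (cos 345°, sin 345°) = (0.9659, -0.2588); from cell (4,1)
  next x-line at t=0.3002, next y-line at t=1.0046; Δt_x=1.0353, Δt_y=3.8637
    x: enter (5,1) at t=0.3002
    y: enter (5,0) at t=1.0046 ← occupied
  → r_2 = 1.0046
beam 3: φ=45°, α=30°
  dir = (cos 30°, sin 30°) = (0.8660, 0.5000); from cell (4,1)
  next x-line at t=0.3349, next y-line at t=1.4800; Δt_x=1.1547, Δt_y=2.0000
    x: enter (5,1) at t=0.3349
    y: enter (5,2) at t=1.4800
    x: enter (6,2) at t=1.4896
    x: enter (7,2) at t=2.6443
    y: enter (7,3) at t=3.4800
    x: enter (8,3) at t=3.7990
    x: enter (9,3) at t=4.9537 ← occupied
  → r_3 = 4.9537

ranges = [0.3002, 1.0046, 4.9537]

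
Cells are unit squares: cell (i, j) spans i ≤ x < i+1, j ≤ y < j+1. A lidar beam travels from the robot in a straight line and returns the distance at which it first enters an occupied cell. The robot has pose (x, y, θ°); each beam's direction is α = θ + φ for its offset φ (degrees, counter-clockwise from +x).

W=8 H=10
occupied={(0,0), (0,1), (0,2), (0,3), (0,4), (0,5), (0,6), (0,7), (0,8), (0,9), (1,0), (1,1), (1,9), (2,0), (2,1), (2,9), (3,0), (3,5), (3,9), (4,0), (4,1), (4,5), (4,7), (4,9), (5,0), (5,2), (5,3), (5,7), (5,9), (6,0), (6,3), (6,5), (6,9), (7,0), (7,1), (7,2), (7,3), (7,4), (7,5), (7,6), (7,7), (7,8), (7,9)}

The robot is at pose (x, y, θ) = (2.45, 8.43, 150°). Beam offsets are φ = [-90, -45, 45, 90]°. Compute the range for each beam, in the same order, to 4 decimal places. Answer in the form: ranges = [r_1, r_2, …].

beam 1: φ=-90°, α=60°
  cosα=0.5000 sinα=0.8660 | (2,8) | tMaxX 1.1000 tMaxY 0.6582 | tΔX 2.0000 tΔY 1.1547
    t=0.6582 [y] (2,9) — stop
  → r_1 = 0.6582
beam 2: φ=-45°, α=105°
  cosα=-0.2588 sinα=0.9659 | (2,8) | tMaxX 1.7387 tMaxY 0.5901 | tΔX 3.8637 tΔY 1.0353
    t=0.5901 [y] (2,9) — stop
  → r_2 = 0.5901
beam 3: φ=45°, α=195°
  cosα=-0.9659 sinα=-0.2588 | (2,8) | tMaxX 0.4659 tMaxY 1.6614 | tΔX 1.0353 tΔY 3.8637
    t=0.4659 [x] (1,8)
    t=1.5012 [x] (0,8) — stop
  → r_3 = 1.5012
beam 4: φ=90°, α=240°
  cosα=-0.5000 sinα=-0.8660 | (2,8) | tMaxX 0.9000 tMaxY 0.4965 | tΔX 2.0000 tΔY 1.1547
    t=0.4965 [y] (2,7)
    t=0.9000 [x] (1,7)
    t=1.6512 [y] (1,6)
    t=2.8059 [y] (1,5)
    t=2.9000 [x] (0,5) — stop
  → r_4 = 2.9000

ranges = [0.6582, 0.5901, 1.5012, 2.9000]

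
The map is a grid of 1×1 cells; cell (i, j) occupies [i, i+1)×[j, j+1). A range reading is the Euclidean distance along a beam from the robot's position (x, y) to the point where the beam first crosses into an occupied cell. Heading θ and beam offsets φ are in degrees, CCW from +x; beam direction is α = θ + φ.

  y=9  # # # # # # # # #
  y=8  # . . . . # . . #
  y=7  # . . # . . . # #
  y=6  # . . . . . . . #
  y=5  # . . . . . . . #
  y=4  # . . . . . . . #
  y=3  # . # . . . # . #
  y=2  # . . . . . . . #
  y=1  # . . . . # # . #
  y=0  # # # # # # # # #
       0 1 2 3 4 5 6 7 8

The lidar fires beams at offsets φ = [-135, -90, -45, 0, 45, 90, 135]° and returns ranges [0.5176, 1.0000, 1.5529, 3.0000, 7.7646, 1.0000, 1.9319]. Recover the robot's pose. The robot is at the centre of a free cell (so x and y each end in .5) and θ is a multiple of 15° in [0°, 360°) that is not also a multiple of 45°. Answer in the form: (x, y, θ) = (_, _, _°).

The pose lattice has 49·16 = 784 candidates. Test each by forward raycasting.
  (3.5, 2.5, 165°): beam 1 = 2.8868 ≠ 0.5176 ✗
  (7.5, 2.5, 75°): beam 1 = 1.0000 ≠ 0.5176 ✗
  (6.5, 2.5, 330°): beam 1 = 5.6940 ≠ 0.5176 ✗
  (4.5, 7.5, 210°): beam 1 = 1.5529 ≠ 0.5176 ✗
  …
  (2.5, 8.5, 240°): r_1=0.5176, r_2=1.0000, r_3=1.5529, r_4=3.0000, r_5=7.7646, r_6=1.0000, r_7=1.9319 — all match ✓
Only this pose fits every beam.

(x, y, θ) = (2.5, 8.5, 240°)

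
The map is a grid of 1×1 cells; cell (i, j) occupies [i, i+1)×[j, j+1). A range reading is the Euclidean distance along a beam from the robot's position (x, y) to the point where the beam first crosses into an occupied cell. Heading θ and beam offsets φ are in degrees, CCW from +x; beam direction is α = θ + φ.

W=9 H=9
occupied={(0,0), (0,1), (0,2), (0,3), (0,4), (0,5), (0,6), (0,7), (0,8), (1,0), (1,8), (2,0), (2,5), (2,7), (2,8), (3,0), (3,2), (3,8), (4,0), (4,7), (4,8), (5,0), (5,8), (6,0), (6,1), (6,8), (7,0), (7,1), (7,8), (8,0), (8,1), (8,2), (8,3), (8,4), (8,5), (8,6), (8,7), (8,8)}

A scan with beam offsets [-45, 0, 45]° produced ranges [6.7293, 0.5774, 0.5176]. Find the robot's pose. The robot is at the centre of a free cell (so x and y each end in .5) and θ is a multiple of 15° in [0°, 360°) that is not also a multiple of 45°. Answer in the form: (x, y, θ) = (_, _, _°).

(x, y, θ) = (3.5, 7.5, 330°)

Enumerate (i+0.5, j+0.5, θ) over the 43 free cells and 16 admissible headings. For each, cast all 3 beams and compare to the given ranges.
  (4.5, 4.5, 15°): beam 1 = 4.0415 ≠ 6.7293 ✗
  (7.5, 4.5, 210°): beam 1 = 4.6587 ≠ 6.7293 ✗
  (4.5, 2.5, 255°): beam 1 = 0.5774 ≠ 6.7293 ✗
  …
  (3.5, 7.5, 330°): r_1=6.7293, r_2=0.5774, r_3=0.5176 — all match ✓
No second candidate reproduces the full scan.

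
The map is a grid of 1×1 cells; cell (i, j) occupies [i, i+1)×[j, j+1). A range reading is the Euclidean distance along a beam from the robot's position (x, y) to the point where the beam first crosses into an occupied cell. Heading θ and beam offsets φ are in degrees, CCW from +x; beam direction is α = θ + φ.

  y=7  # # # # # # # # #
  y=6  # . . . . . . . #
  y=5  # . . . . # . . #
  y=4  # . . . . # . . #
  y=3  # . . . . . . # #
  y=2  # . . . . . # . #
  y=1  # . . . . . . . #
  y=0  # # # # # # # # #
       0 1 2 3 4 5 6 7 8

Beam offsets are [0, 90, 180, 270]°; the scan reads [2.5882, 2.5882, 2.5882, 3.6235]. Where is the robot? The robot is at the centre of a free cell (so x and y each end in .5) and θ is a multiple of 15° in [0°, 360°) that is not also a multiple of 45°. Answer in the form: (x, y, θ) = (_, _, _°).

Candidates: 38 free-cell centres × 16 headings = 608 poses. Raycast each; keep the one whose scan matches to 4 dp.
  (2.5, 1.5, 285°): beam 1 = 0.5176 ≠ 2.5882 ✗
  (4.5, 3.5, 240°): beam 1 = 2.8868 ≠ 2.5882 ✗
  (7.5, 2.5, 255°): beam 1 = 1.5529 ≠ 2.5882 ✗
  (5.5, 2.5, 15°): beam 1 = 0.5176 ≠ 2.5882 ✗
  …
  (3.5, 3.5, 165°): r_1=2.5882, r_2=2.5882, r_3=2.5882, r_4=3.6235 — all match ✓
No second candidate reproduces the full scan.

(x, y, θ) = (3.5, 3.5, 165°)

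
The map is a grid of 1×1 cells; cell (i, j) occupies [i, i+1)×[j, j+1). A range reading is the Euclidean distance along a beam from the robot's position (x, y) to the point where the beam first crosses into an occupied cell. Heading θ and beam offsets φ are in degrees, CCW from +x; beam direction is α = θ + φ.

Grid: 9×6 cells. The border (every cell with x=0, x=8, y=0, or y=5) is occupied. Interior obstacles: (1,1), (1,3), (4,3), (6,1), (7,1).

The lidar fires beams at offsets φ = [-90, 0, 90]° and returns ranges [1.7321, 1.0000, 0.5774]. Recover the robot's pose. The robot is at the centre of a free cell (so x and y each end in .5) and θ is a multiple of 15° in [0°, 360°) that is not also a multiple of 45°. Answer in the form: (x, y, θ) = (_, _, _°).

(x, y, θ) = (5.5, 1.5, 210°)

Enumerate (i+0.5, j+0.5, θ) over the 23 free cells and 16 admissible headings. For each, cast all 3 beams and compare to the given ranges.
  (3.5, 4.5, 255°): beam 1 = 1.9319 ≠ 1.7321 ✗
  (3.5, 2.5, 150°): beam 1 = 1.0000 ≠ 1.7321 ✗
  (6.5, 3.5, 120°): beam 2 = 1.7321 ≠ 1.0000 ✗
  (6.5, 4.5, 15°): beam 1 = 2.5882 ≠ 1.7321 ✗
  …
  (5.5, 1.5, 210°): r_1=1.7321, r_2=1.0000, r_3=0.5774 — all match ✓
Unique over the lattice → pose = (5.5, 1.5, 210°).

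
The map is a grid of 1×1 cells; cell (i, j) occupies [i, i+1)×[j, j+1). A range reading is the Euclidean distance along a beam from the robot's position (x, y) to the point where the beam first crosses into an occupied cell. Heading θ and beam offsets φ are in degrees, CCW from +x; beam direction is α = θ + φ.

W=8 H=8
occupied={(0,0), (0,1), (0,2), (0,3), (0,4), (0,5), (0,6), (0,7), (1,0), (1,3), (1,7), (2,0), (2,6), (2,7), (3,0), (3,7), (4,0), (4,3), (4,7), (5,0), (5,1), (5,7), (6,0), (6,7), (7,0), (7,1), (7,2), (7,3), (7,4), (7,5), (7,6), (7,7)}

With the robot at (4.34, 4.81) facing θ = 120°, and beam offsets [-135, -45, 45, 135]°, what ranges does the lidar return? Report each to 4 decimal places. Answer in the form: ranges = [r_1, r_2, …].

beam 1: φ=-135°, α=345°
  cosα=0.9659 sinα=-0.2588 | (4,4) | tMaxX 0.6833 tMaxY 3.1296 | tΔX 1.0353 tΔY 3.8637
    t=0.6833 [x] (5,4)
    t=1.7186 [x] (6,4)
    t=2.7538 [x] (7,4) — stop
  → r_1 = 2.7538
beam 2: φ=-45°, α=75°
  cosα=0.2588 sinα=0.9659 | (4,4) | tMaxX 2.5500 tMaxY 0.1967 | tΔX 3.8637 tΔY 1.0353
    t=0.1967 [y] (4,5)
    t=1.2320 [y] (4,6)
    t=2.2673 [y] (4,7) — stop
  → r_2 = 2.2673
beam 3: φ=45°, α=165°
  cosα=-0.9659 sinα=0.2588 | (4,4) | tMaxX 0.3520 tMaxY 0.7341 | tΔX 1.0353 tΔY 3.8637
    t=0.3520 [x] (3,4)
    t=0.7341 [y] (3,5)
    t=1.3873 [x] (2,5)
    t=2.4225 [x] (1,5)
    t=3.4578 [x] (0,5) — stop
  → r_3 = 3.4578
beam 4: φ=135°, α=255°
  cosα=-0.2588 sinα=-0.9659 | (4,4) | tMaxX 1.3137 tMaxY 0.8386 | tΔX 3.8637 tΔY 1.0353
    t=0.8386 [y] (4,3) — stop
  → r_4 = 0.8386

ranges = [2.7538, 2.2673, 3.4578, 0.8386]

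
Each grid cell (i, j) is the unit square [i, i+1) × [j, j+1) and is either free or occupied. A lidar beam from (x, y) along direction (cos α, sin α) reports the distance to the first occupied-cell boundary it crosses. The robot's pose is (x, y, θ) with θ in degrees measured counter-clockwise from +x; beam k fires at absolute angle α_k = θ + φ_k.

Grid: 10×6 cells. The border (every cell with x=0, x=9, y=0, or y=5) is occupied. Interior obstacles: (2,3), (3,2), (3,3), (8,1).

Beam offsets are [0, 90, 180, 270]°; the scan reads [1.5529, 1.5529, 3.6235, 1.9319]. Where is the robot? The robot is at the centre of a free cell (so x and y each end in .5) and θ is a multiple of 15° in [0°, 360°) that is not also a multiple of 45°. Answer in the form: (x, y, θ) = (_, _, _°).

(x, y, θ) = (7.5, 3.5, 15°)

The pose lattice has 28·16 = 448 candidates. Test each by forward raycasting.
  (6.5, 3.5, 75°): beam 2 = 5.6940 ≠ 1.5529 ✗
  (7.5, 1.5, 165°): beam 1 = 3.6235 ≠ 1.5529 ✗
  (1.5, 4.5, 60°): beam 1 = 0.5774 ≠ 1.5529 ✗
  (8.5, 3.5, 240°): beam 1 = 2.8868 ≠ 1.5529 ✗
  (5.5, 1.5, 300°): beam 1 = 0.5774 ≠ 1.5529 ✗
  …
  (7.5, 3.5, 15°): r_1=1.5529, r_2=1.5529, r_3=3.6235, r_4=1.9319 — all match ✓
Unique over the lattice → pose = (7.5, 3.5, 15°).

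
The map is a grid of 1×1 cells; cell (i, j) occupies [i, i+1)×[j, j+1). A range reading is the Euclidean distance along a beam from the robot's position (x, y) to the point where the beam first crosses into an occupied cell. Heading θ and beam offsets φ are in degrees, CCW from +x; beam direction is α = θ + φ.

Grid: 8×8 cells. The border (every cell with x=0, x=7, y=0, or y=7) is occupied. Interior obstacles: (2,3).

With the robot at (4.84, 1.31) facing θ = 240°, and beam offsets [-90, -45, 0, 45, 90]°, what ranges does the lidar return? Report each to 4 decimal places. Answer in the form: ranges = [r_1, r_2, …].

ranges = [4.4341, 1.1977, 0.3580, 0.3209, 0.6200]

beam 1: φ=-90°, α=150°
  d=(-0.8660,0.5000)  start (4,1)  tX=0.9699 tY=1.3800  stride 1/|dx|=1.1547 1/|dy|=2.0000
    cross x-line → (3,1), t=0.9699
    cross y-line → (3,2), t=1.3800
    cross x-line → (2,2), t=2.1246
    cross x-line → (1,2), t=3.2793
    cross y-line → (1,3), t=3.3800
    cross x-line → (0,3), t=4.4341 (wall)
  → r_1 = 4.4341
beam 2: φ=-45°, α=195°
  d=(-0.9659,-0.2588)  start (4,1)  tX=0.8696 tY=1.1977  stride 1/|dx|=1.0353 1/|dy|=3.8637
    cross x-line → (3,1), t=0.8696
    cross y-line → (3,0), t=1.1977 (wall)
  → r_2 = 1.1977
beam 3: φ=0°, α=240°
  d=(-0.5000,-0.8660)  start (4,1)  tX=1.6800 tY=0.3580  stride 1/|dx|=2.0000 1/|dy|=1.1547
    cross y-line → (4,0), t=0.3580 (wall)
  → r_3 = 0.3580
beam 4: φ=45°, α=285°
  d=(0.2588,-0.9659)  start (4,1)  tX=0.6182 tY=0.3209  stride 1/|dx|=3.8637 1/|dy|=1.0353
    cross y-line → (4,0), t=0.3209 (wall)
  → r_4 = 0.3209
beam 5: φ=90°, α=330°
  d=(0.8660,-0.5000)  start (4,1)  tX=0.1848 tY=0.6200  stride 1/|dx|=1.1547 1/|dy|=2.0000
    cross x-line → (5,1), t=0.1848
    cross y-line → (5,0), t=0.6200 (wall)
  → r_5 = 0.6200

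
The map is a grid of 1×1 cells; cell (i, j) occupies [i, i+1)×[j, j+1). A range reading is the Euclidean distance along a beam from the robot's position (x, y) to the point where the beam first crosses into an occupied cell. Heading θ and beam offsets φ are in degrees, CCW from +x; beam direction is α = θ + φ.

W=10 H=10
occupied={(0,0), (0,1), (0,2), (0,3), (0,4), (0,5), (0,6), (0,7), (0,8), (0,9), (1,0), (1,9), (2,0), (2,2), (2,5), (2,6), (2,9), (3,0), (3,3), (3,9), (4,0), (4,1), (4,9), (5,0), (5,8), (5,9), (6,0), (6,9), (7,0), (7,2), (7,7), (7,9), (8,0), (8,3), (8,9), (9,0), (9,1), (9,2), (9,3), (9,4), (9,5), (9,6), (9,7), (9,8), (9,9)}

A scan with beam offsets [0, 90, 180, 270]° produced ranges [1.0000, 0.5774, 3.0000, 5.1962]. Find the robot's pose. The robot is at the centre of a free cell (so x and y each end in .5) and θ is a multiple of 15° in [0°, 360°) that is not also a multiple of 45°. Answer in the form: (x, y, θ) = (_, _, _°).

(x, y, θ) = (4.5, 2.5, 150°)

Enumerate (i+0.5, j+0.5, θ) over the 55 free cells and 16 admissible headings. For each, cast all 4 beams and compare to the given ranges.
  (2.5, 1.5, 165°): beam 1 = 1.5529 ≠ 1.0000 ✗
  (7.5, 8.5, 15°): beam 1 = 1.5529 ≠ 1.0000 ✗
  (6.5, 6.5, 195°): beam 1 = 3.6235 ≠ 1.0000 ✗
  (1.5, 8.5, 165°): beam 1 = 0.5176 ≠ 1.0000 ✗
  …
  (4.5, 2.5, 150°): r_1=1.0000, r_2=0.5774, r_3=3.0000, r_4=5.1962 — all match ✓
Only this pose fits every beam.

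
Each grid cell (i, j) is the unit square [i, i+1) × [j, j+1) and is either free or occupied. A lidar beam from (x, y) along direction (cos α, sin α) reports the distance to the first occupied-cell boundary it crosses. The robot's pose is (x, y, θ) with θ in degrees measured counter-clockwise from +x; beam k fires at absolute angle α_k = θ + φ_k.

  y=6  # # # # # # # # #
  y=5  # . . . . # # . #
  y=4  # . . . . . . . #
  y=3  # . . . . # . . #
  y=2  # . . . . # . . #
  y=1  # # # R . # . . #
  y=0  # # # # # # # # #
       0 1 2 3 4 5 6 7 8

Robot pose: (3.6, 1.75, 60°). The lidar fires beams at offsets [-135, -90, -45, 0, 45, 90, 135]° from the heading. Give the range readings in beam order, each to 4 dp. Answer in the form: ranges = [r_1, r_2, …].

beam 1: φ=-135°, α=285°
  dir = (cos 285°, sin 285°) = (0.2588, -0.9659); from cell (3,1)
  next x-line at t=1.5455, next y-line at t=0.7765; Δt_x=3.8637, Δt_y=1.0353
    y: enter (3,0) at t=0.7765 ← occupied
  → r_1 = 0.7765
beam 2: φ=-90°, α=330°
  dir = (cos 330°, sin 330°) = (0.8660, -0.5000); from cell (3,1)
  next x-line at t=0.4619, next y-line at t=1.5000; Δt_x=1.1547, Δt_y=2.0000
    x: enter (4,1) at t=0.4619
    y: enter (4,0) at t=1.5000 ← occupied
  → r_2 = 1.5000
beam 3: φ=-45°, α=15°
  dir = (cos 15°, sin 15°) = (0.9659, 0.2588); from cell (3,1)
  next x-line at t=0.4141, next y-line at t=0.9659; Δt_x=1.0353, Δt_y=3.8637
    x: enter (4,1) at t=0.4141
    y: enter (4,2) at t=0.9659
    x: enter (5,2) at t=1.4494 ← occupied
  → r_3 = 1.4494
beam 4: φ=0°, α=60°
  dir = (cos 60°, sin 60°) = (0.5000, 0.8660); from cell (3,1)
  next x-line at t=0.8000, next y-line at t=0.2887; Δt_x=2.0000, Δt_y=1.1547
    y: enter (3,2) at t=0.2887
    x: enter (4,2) at t=0.8000
    y: enter (4,3) at t=1.4434
    y: enter (4,4) at t=2.5981
    x: enter (5,4) at t=2.8000
    y: enter (5,5) at t=3.7528 ← occupied
  → r_4 = 3.7528
beam 5: φ=45°, α=105°
  dir = (cos 105°, sin 105°) = (-0.2588, 0.9659); from cell (3,1)
  next x-line at t=2.3182, next y-line at t=0.2588; Δt_x=3.8637, Δt_y=1.0353
    y: enter (3,2) at t=0.2588
    y: enter (3,3) at t=1.2941
    x: enter (2,3) at t=2.3182
    y: enter (2,4) at t=2.3294
    y: enter (2,5) at t=3.3646
    y: enter (2,6) at t=4.3999 ← occupied
  → r_5 = 4.3999
beam 6: φ=90°, α=150°
  dir = (cos 150°, sin 150°) = (-0.8660, 0.5000); from cell (3,1)
  next x-line at t=0.6928, next y-line at t=0.5000; Δt_x=1.1547, Δt_y=2.0000
    y: enter (3,2) at t=0.5000
    x: enter (2,2) at t=0.6928
    x: enter (1,2) at t=1.8475
    y: enter (1,3) at t=2.5000
    x: enter (0,3) at t=3.0022 ← occupied
  → r_6 = 3.0022
beam 7: φ=135°, α=195°
  dir = (cos 195°, sin 195°) = (-0.9659, -0.2588); from cell (3,1)
  next x-line at t=0.6212, next y-line at t=2.8978; Δt_x=1.0353, Δt_y=3.8637
    x: enter (2,1) at t=0.6212 ← occupied
  → r_7 = 0.6212

ranges = [0.7765, 1.5000, 1.4494, 3.7528, 4.3999, 3.0022, 0.6212]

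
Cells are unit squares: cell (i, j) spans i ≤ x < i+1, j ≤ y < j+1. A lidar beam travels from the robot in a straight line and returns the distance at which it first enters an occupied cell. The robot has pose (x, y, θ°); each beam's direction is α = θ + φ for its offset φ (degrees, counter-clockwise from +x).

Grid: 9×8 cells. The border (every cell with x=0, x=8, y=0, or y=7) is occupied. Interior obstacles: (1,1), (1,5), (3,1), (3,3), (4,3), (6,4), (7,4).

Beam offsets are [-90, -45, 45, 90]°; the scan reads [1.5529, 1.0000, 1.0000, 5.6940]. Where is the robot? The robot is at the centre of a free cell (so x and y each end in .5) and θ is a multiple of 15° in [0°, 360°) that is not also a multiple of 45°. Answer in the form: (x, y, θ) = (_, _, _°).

(x, y, θ) = (2.5, 2.5, 255°)

The pose lattice has 35·16 = 560 candidates. Test each by forward raycasting.
  (7.5, 1.5, 165°): beam 1 = 1.9319 ≠ 1.5529 ✗
  (2.5, 2.5, 210°): beam 1 = 2.8868 ≠ 1.5529 ✗
  (6.5, 6.5, 165°): beam 1 = 0.5176 ≠ 1.5529 ✗
  (4.5, 6.5, 105°): beam 1 = 1.9319 ≠ 1.5529 ✗
  …
  (2.5, 2.5, 255°): r_1=1.5529, r_2=1.0000, r_3=1.0000, r_4=5.6940 — all match ✓
Only this pose fits every beam.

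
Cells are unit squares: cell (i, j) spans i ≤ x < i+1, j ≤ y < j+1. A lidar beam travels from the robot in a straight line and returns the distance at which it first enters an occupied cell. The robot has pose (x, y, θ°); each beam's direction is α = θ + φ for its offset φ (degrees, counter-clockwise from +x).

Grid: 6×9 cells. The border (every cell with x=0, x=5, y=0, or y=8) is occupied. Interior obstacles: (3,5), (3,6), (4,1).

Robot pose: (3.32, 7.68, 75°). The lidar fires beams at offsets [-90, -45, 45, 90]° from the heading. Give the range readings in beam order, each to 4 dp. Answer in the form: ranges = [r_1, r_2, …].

beam 1: φ=-90°, α=345°
  d=(0.9659,-0.2588)  start (3,7)  tX=0.7040 tY=2.6273  stride 1/|dx|=1.0353 1/|dy|=3.8637
    cross x-line → (4,7), t=0.7040
    cross x-line → (5,7), t=1.7393 (wall)
  → r_1 = 1.7393
beam 2: φ=-45°, α=30°
  d=(0.8660,0.5000)  start (3,7)  tX=0.7852 tY=0.6400  stride 1/|dx|=1.1547 1/|dy|=2.0000
    cross y-line → (3,8), t=0.6400 (wall)
  → r_2 = 0.6400
beam 3: φ=45°, α=120°
  d=(-0.5000,0.8660)  start (3,7)  tX=0.6400 tY=0.3695  stride 1/|dx|=2.0000 1/|dy|=1.1547
    cross y-line → (3,8), t=0.3695 (wall)
  → r_3 = 0.3695
beam 4: φ=90°, α=165°
  d=(-0.9659,0.2588)  start (3,7)  tX=0.3313 tY=1.2364  stride 1/|dx|=1.0353 1/|dy|=3.8637
    cross x-line → (2,7), t=0.3313
    cross y-line → (2,8), t=1.2364 (wall)
  → r_4 = 1.2364

ranges = [1.7393, 0.6400, 0.3695, 1.2364]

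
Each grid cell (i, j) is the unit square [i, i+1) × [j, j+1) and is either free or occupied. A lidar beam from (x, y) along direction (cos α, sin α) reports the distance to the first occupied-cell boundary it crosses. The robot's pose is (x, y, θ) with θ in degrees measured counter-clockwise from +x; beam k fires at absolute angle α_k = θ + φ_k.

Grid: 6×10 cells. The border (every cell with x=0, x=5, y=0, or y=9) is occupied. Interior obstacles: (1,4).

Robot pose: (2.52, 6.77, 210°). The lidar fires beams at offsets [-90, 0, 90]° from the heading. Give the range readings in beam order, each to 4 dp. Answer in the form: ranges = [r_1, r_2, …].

ranges = [2.5750, 1.7551, 4.9600]

beam 1: φ=-90°, α=120°
  dir = (cos 120°, sin 120°) = (-0.5000, 0.8660); from cell (2,6)
  next x-line at t=1.0400, next y-line at t=0.2656; Δt_x=2.0000, Δt_y=1.1547
    y: enter (2,7) at t=0.2656
    x: enter (1,7) at t=1.0400
    y: enter (1,8) at t=1.4203
    y: enter (1,9) at t=2.5750 ← occupied
  → r_1 = 2.5750
beam 2: φ=0°, α=210°
  dir = (cos 210°, sin 210°) = (-0.8660, -0.5000); from cell (2,6)
  next x-line at t=0.6004, next y-line at t=1.5400; Δt_x=1.1547, Δt_y=2.0000
    x: enter (1,6) at t=0.6004
    y: enter (1,5) at t=1.5400
    x: enter (0,5) at t=1.7551 ← occupied
  → r_2 = 1.7551
beam 3: φ=90°, α=300°
  dir = (cos 300°, sin 300°) = (0.5000, -0.8660); from cell (2,6)
  next x-line at t=0.9600, next y-line at t=0.8891; Δt_x=2.0000, Δt_y=1.1547
    y: enter (2,5) at t=0.8891
    x: enter (3,5) at t=0.9600
    y: enter (3,4) at t=2.0438
    x: enter (4,4) at t=2.9600
    y: enter (4,3) at t=3.1985
    y: enter (4,2) at t=4.3532
    x: enter (5,2) at t=4.9600 ← occupied
  → r_3 = 4.9600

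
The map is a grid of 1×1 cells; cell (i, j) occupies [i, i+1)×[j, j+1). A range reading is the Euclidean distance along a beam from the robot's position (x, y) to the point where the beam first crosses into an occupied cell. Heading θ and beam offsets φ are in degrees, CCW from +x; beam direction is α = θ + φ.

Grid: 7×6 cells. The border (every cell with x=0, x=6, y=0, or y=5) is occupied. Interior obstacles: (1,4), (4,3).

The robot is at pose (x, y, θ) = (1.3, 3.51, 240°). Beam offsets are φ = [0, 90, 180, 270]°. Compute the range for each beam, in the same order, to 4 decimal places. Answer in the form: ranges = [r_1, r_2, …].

ranges = [0.6000, 5.0200, 0.5658, 0.3464]

beam 1: φ=0°, α=240°
  cosα=-0.5000 sinα=-0.8660 | (1,3) | tMaxX 0.6000 tMaxY 0.5889 | tΔX 2.0000 tΔY 1.1547
    t=0.5889 [y] (1,2)
    t=0.6000 [x] (0,2) — stop
  → r_1 = 0.6000
beam 2: φ=90°, α=330°
  cosα=0.8660 sinα=-0.5000 | (1,3) | tMaxX 0.8083 tMaxY 1.0200 | tΔX 1.1547 tΔY 2.0000
    t=0.8083 [x] (2,3)
    t=1.0200 [y] (2,2)
    t=1.9630 [x] (3,2)
    t=3.0200 [y] (3,1)
    t=3.1177 [x] (4,1)
    t=4.2724 [x] (5,1)
    t=5.0200 [y] (5,0) — stop
  → r_2 = 5.0200
beam 3: φ=180°, α=60°
  cosα=0.5000 sinα=0.8660 | (1,3) | tMaxX 1.4000 tMaxY 0.5658 | tΔX 2.0000 tΔY 1.1547
    t=0.5658 [y] (1,4) — stop
  → r_3 = 0.5658
beam 4: φ=270°, α=150°
  cosα=-0.8660 sinα=0.5000 | (1,3) | tMaxX 0.3464 tMaxY 0.9800 | tΔX 1.1547 tΔY 2.0000
    t=0.3464 [x] (0,3) — stop
  → r_4 = 0.3464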